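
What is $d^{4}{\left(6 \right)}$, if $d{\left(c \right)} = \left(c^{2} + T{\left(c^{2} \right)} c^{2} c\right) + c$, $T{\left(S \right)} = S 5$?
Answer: $2294988920590903056$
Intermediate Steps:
$T{\left(S \right)} = 5 S$
$d{\left(c \right)} = c + c^{2} + 5 c^{5}$ ($d{\left(c \right)} = \left(c^{2} + 5 c^{2} c^{2} c\right) + c = \left(c^{2} + 5 c^{4} c\right) + c = \left(c^{2} + 5 c^{5}\right) + c = c + c^{2} + 5 c^{5}$)
$d^{4}{\left(6 \right)} = \left(6 \left(1 + 6 + 5 \cdot 6^{4}\right)\right)^{4} = \left(6 \left(1 + 6 + 5 \cdot 1296\right)\right)^{4} = \left(6 \left(1 + 6 + 6480\right)\right)^{4} = \left(6 \cdot 6487\right)^{4} = 38922^{4} = 2294988920590903056$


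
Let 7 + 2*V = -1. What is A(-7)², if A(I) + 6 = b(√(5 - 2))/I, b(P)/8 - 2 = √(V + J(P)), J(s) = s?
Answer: 4*(29 + 4*I*√(4 - √3))²/49 ≈ 65.691 + 28.521*I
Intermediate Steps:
V = -4 (V = -7/2 + (½)*(-1) = -7/2 - ½ = -4)
b(P) = 16 + 8*√(-4 + P)
A(I) = -6 + (16 + 8*√(-4 + √3))/I (A(I) = -6 + (16 + 8*√(-4 + √(5 - 2)))/I = -6 + (16 + 8*√(-4 + √3))/I)
A(-7)² = (2*(8 - 3*(-7) + 4*√(-4 + √3))/(-7))² = (2*(-⅐)*(8 + 21 + 4*√(-4 + √3)))² = (2*(-⅐)*(29 + 4*√(-4 + √3)))² = (-58/7 - 8*√(-4 + √3)/7)²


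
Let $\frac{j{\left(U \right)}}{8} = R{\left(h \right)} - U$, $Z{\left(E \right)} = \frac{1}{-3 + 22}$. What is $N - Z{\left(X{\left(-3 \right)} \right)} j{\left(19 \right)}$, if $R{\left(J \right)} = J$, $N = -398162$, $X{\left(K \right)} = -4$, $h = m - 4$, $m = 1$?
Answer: $- \frac{7564902}{19} \approx -3.9815 \cdot 10^{5}$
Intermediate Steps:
$h = -3$ ($h = 1 - 4 = -3$)
$Z{\left(E \right)} = \frac{1}{19}$
$j{\left(U \right)} = -24 - 8 U$ ($j{\left(U \right)} = 8 \left(-3 - U\right) = -24 - 8 U$)
$N - Z{\left(X{\left(-3 \right)} \right)} j{\left(19 \right)} = -398162 - \frac{-24 - 152}{19} = -398162 - \frac{1}{19} \left(-176\right) = -398162 - - \frac{176}{19} = -398162 + \frac{176}{19} = - \frac{7564902}{19}$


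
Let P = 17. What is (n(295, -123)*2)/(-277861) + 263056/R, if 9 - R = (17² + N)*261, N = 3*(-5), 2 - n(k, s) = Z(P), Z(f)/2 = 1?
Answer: -263056/71505 ≈ -3.6788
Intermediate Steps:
Z(f) = 2 (Z(f) = 2*1 = 2)
n(k, s) = 0 (n(k, s) = 2 - 1*2 = 2 - 2 = 0)
N = -15
R = -71505 (R = 9 - (17² - 15)*261 = 9 - (289 - 15)*261 = 9 - 274*261 = 9 - 1*71514 = 9 - 71514 = -71505)
(n(295, -123)*2)/(-277861) + 263056/R = (0*2)/(-277861) + 263056/(-71505) = 0*(-1/277861) + 263056*(-1/71505) = 0 - 263056/71505 = -263056/71505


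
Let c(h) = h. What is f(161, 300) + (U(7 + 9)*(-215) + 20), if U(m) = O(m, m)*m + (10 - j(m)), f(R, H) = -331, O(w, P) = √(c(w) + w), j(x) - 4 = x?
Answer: 1839 - 13760*√2 ≈ -17621.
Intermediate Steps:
j(x) = 4 + x
O(w, P) = √2*√w (O(w, P) = √(w + w) = √(2*w) = √2*√w)
U(m) = 6 - m + √2*m^(3/2) (U(m) = (√2*√m)*m + (10 - (4 + m)) = √2*m^(3/2) + (10 + (-4 - m)) = √2*m^(3/2) + (6 - m) = 6 - m + √2*m^(3/2))
f(161, 300) + (U(7 + 9)*(-215) + 20) = -331 + ((6 - (7 + 9) + √2*(7 + 9)^(3/2))*(-215) + 20) = -331 + ((6 - 1*16 + √2*16^(3/2))*(-215) + 20) = -331 + ((6 - 16 + √2*64)*(-215) + 20) = -331 + ((6 - 16 + 64*√2)*(-215) + 20) = -331 + ((-10 + 64*√2)*(-215) + 20) = -331 + ((2150 - 13760*√2) + 20) = -331 + (2170 - 13760*√2) = 1839 - 13760*√2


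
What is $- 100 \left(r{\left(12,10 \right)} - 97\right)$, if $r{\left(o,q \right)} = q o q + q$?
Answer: $-111300$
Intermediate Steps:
$r{\left(o,q \right)} = q + o q^{2}$ ($r{\left(o,q \right)} = o q q + q = o q^{2} + q = q + o q^{2}$)
$- 100 \left(r{\left(12,10 \right)} - 97\right) = - 100 \left(10 \left(1 + 12 \cdot 10\right) - 97\right) = - 100 \left(10 \left(1 + 120\right) - 97\right) = - 100 \left(10 \cdot 121 - 97\right) = - 100 \left(1210 - 97\right) = \left(-100\right) 1113 = -111300$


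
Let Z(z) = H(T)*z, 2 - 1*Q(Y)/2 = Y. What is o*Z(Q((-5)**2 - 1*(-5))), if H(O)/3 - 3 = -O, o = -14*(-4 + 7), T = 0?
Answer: 21168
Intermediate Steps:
Q(Y) = 4 - 2*Y
o = -42 (o = -14*3 = -42)
H(O) = 9 - 3*O (H(O) = 9 + 3*(-O) = 9 - 3*O)
Z(z) = 9*z (Z(z) = (9 - 3*0)*z = (9 + 0)*z = 9*z)
o*Z(Q((-5)**2 - 1*(-5))) = -378*(4 - 2*((-5)**2 - 1*(-5))) = -378*(4 - 2*(25 + 5)) = -378*(4 - 2*30) = -378*(4 - 60) = -378*(-56) = -42*(-504) = 21168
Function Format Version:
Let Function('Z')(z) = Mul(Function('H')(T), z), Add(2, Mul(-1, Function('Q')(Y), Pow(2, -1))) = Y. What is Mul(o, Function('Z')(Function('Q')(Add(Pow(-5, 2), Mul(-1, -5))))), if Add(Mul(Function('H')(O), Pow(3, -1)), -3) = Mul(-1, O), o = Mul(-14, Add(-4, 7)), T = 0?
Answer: 21168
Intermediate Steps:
Function('Q')(Y) = Add(4, Mul(-2, Y))
o = -42 (o = Mul(-14, 3) = -42)
Function('H')(O) = Add(9, Mul(-3, O)) (Function('H')(O) = Add(9, Mul(3, Mul(-1, O))) = Add(9, Mul(-3, O)))
Function('Z')(z) = Mul(9, z) (Function('Z')(z) = Mul(Add(9, Mul(-3, 0)), z) = Mul(Add(9, 0), z) = Mul(9, z))
Mul(o, Function('Z')(Function('Q')(Add(Pow(-5, 2), Mul(-1, -5))))) = Mul(-42, Mul(9, Add(4, Mul(-2, Add(Pow(-5, 2), Mul(-1, -5)))))) = Mul(-42, Mul(9, Add(4, Mul(-2, Add(25, 5))))) = Mul(-42, Mul(9, Add(4, Mul(-2, 30)))) = Mul(-42, Mul(9, Add(4, -60))) = Mul(-42, Mul(9, -56)) = Mul(-42, -504) = 21168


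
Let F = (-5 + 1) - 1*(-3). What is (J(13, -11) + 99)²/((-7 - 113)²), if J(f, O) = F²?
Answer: 25/36 ≈ 0.69444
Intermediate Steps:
F = -1 (F = -4 + 3 = -1)
J(f, O) = 1 (J(f, O) = (-1)² = 1)
(J(13, -11) + 99)²/((-7 - 113)²) = (1 + 99)²/((-7 - 113)²) = 100²/((-120)²) = 10000/14400 = 10000*(1/14400) = 25/36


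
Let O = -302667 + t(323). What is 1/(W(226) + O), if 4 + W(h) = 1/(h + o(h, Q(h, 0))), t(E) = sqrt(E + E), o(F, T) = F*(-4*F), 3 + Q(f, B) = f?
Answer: -663452125239918/200807716785715971403 - 41647830084*sqrt(646)/3815346618928603456657 ≈ -3.3042e-6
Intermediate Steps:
Q(f, B) = -3 + f
o(F, T) = -4*F**2
t(E) = sqrt(2)*sqrt(E) (t(E) = sqrt(2*E) = sqrt(2)*sqrt(E))
W(h) = -4 + 1/(h - 4*h**2)
O = -302667 + sqrt(646) (O = -302667 + sqrt(2)*sqrt(323) = -302667 + sqrt(646) ≈ -3.0264e+5)
1/(W(226) + O) = 1/((-1 - 16*226**2 + 4*226)/(226*(-1 + 4*226)) + (-302667 + sqrt(646))) = 1/((-1 - 16*51076 + 904)/(226*(-1 + 904)) + (-302667 + sqrt(646))) = 1/((1/226)*(-1 - 817216 + 904)/903 + (-302667 + sqrt(646))) = 1/((1/226)*(1/903)*(-816313) + (-302667 + sqrt(646))) = 1/(-816313/204078 + (-302667 + sqrt(646))) = 1/(-61768492339/204078 + sqrt(646))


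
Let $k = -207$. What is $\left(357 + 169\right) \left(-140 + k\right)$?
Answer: $-182522$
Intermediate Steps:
$\left(357 + 169\right) \left(-140 + k\right) = \left(357 + 169\right) \left(-140 - 207\right) = 526 \left(-347\right) = -182522$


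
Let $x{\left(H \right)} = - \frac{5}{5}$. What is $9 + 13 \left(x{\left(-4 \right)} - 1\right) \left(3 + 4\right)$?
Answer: $-173$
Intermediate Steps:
$x{\left(H \right)} = -1$ ($x{\left(H \right)} = \left(-5\right) \frac{1}{5} = -1$)
$9 + 13 \left(x{\left(-4 \right)} - 1\right) \left(3 + 4\right) = 9 + 13 \left(-1 - 1\right) \left(3 + 4\right) = 9 + 13 \left(\left(-2\right) 7\right) = 9 + 13 \left(-14\right) = 9 - 182 = -173$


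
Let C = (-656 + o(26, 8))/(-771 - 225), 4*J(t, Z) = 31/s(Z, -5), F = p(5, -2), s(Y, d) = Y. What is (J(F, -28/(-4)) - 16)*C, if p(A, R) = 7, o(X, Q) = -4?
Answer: -22935/2324 ≈ -9.8688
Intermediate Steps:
F = 7
J(t, Z) = 31/(4*Z) (J(t, Z) = (31/Z)/4 = 31/(4*Z))
C = 55/83 (C = (-656 - 4)/(-771 - 225) = -660/(-996) = -660*(-1/996) = 55/83 ≈ 0.66265)
(J(F, -28/(-4)) - 16)*C = (31/(4*((-28/(-4)))) - 16)*(55/83) = (31/(4*((-28*(-1/4)))) - 16)*(55/83) = ((31/4)/7 - 16)*(55/83) = ((31/4)*(1/7) - 16)*(55/83) = (31/28 - 16)*(55/83) = -417/28*55/83 = -22935/2324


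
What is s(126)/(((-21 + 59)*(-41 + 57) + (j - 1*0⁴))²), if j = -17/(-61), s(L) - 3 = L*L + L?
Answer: 11910921/275356205 ≈ 0.043256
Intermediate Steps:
s(L) = 3 + L + L² (s(L) = 3 + (L*L + L) = 3 + (L² + L) = 3 + (L + L²) = 3 + L + L²)
j = 17/61 (j = -17*(-1/61) = 17/61 ≈ 0.27869)
s(126)/(((-21 + 59)*(-41 + 57) + (j - 1*0⁴))²) = (3 + 126 + 126²)/(((-21 + 59)*(-41 + 57) + (17/61 - 1*0⁴))²) = (3 + 126 + 15876)/((38*16 + (17/61 - 1*0))²) = 16005/((608 + (17/61 + 0))²) = 16005/((608 + 17/61)²) = 16005/((37105/61)²) = 16005/(1376781025/3721) = 16005*(3721/1376781025) = 11910921/275356205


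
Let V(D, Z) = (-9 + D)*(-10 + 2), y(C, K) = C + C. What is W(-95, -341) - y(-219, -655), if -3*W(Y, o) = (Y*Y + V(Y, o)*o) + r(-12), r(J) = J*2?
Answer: 276025/3 ≈ 92008.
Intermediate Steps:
y(C, K) = 2*C
V(D, Z) = 72 - 8*D (V(D, Z) = (-9 + D)*(-8) = 72 - 8*D)
r(J) = 2*J
W(Y, o) = 8 - Y**2/3 - o*(72 - 8*Y)/3 (W(Y, o) = -((Y*Y + (72 - 8*Y)*o) + 2*(-12))/3 = -((Y**2 + o*(72 - 8*Y)) - 24)/3 = -(-24 + Y**2 + o*(72 - 8*Y))/3 = 8 - Y**2/3 - o*(72 - 8*Y)/3)
W(-95, -341) - y(-219, -655) = (8 - 1/3*(-95)**2 + (8/3)*(-341)*(-9 - 95)) - 2*(-219) = (8 - 1/3*9025 + (8/3)*(-341)*(-104)) - 1*(-438) = (8 - 9025/3 + 283712/3) + 438 = 274711/3 + 438 = 276025/3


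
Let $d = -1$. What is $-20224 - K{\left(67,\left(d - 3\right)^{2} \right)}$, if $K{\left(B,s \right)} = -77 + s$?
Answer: $-20163$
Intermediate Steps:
$-20224 - K{\left(67,\left(d - 3\right)^{2} \right)} = -20224 - \left(-77 + \left(-1 - 3\right)^{2}\right) = -20224 - \left(-77 + \left(-4\right)^{2}\right) = -20224 - \left(-77 + 16\right) = -20224 - -61 = -20224 + 61 = -20163$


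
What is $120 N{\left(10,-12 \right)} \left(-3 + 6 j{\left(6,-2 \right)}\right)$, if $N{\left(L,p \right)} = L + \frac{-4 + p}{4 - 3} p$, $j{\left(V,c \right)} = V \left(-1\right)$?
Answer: $-945360$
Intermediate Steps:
$j{\left(V,c \right)} = - V$
$N{\left(L,p \right)} = L + p \left(-4 + p\right)$ ($N{\left(L,p \right)} = L + \frac{-4 + p}{1} p = L + \left(-4 + p\right) 1 p = L + \left(-4 + p\right) p = L + p \left(-4 + p\right)$)
$120 N{\left(10,-12 \right)} \left(-3 + 6 j{\left(6,-2 \right)}\right) = 120 \left(10 + \left(-12\right)^{2} - -48\right) \left(-3 + 6 \left(\left(-1\right) 6\right)\right) = 120 \left(10 + 144 + 48\right) \left(-3 + 6 \left(-6\right)\right) = 120 \cdot 202 \left(-3 - 36\right) = 24240 \left(-39\right) = -945360$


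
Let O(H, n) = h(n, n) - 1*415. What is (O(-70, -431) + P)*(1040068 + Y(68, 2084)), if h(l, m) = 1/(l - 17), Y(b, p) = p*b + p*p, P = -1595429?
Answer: -987478956118617/112 ≈ -8.8168e+12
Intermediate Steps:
Y(b, p) = p² + b*p (Y(b, p) = b*p + p² = p² + b*p)
h(l, m) = 1/(-17 + l)
O(H, n) = -415 + 1/(-17 + n) (O(H, n) = 1/(-17 + n) - 1*415 = 1/(-17 + n) - 415 = -415 + 1/(-17 + n))
(O(-70, -431) + P)*(1040068 + Y(68, 2084)) = ((7056 - 415*(-431))/(-17 - 431) - 1595429)*(1040068 + 2084*(68 + 2084)) = ((7056 + 178865)/(-448) - 1595429)*(1040068 + 2084*2152) = (-1/448*185921 - 1595429)*(1040068 + 4484768) = (-185921/448 - 1595429)*5524836 = -714938113/448*5524836 = -987478956118617/112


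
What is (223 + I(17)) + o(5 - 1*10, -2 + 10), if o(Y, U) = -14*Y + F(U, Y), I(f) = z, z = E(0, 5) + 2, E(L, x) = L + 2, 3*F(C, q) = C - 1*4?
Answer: 895/3 ≈ 298.33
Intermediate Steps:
F(C, q) = -4/3 + C/3 (F(C, q) = (C - 1*4)/3 = (C - 4)/3 = (-4 + C)/3 = -4/3 + C/3)
E(L, x) = 2 + L
z = 4 (z = (2 + 0) + 2 = 2 + 2 = 4)
I(f) = 4
o(Y, U) = -4/3 - 14*Y + U/3 (o(Y, U) = -14*Y + (-4/3 + U/3) = -4/3 - 14*Y + U/3)
(223 + I(17)) + o(5 - 1*10, -2 + 10) = (223 + 4) + (-4/3 - 14*(5 - 1*10) + (-2 + 10)/3) = 227 + (-4/3 - 14*(5 - 10) + (1/3)*8) = 227 + (-4/3 - 14*(-5) + 8/3) = 227 + (-4/3 + 70 + 8/3) = 227 + 214/3 = 895/3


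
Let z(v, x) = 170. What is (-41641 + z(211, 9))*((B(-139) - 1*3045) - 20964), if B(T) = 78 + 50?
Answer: 990368951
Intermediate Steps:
B(T) = 128
(-41641 + z(211, 9))*((B(-139) - 1*3045) - 20964) = (-41641 + 170)*((128 - 1*3045) - 20964) = -41471*((128 - 3045) - 20964) = -41471*(-2917 - 20964) = -41471*(-23881) = 990368951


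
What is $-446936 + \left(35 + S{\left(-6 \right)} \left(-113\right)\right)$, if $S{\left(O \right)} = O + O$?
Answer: $-445545$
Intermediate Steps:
$S{\left(O \right)} = 2 O$
$-446936 + \left(35 + S{\left(-6 \right)} \left(-113\right)\right) = -446936 + \left(35 + 2 \left(-6\right) \left(-113\right)\right) = -446936 + \left(35 - -1356\right) = -446936 + \left(35 + 1356\right) = -446936 + 1391 = -445545$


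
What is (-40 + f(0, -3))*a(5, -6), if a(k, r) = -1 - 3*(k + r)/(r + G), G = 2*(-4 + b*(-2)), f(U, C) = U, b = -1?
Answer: 52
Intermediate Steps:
G = -4 (G = 2*(-4 - 1*(-2)) = 2*(-4 + 2) = 2*(-2) = -4)
a(k, r) = -1 - 3*(k + r)/(-4 + r) (a(k, r) = -1 - 3*(k + r)/(r - 4) = -1 - 3*(k + r)/(-4 + r))
(-40 + f(0, -3))*a(5, -6) = (-40 + 0)*((4 - 4*(-6) - 3*5)/(-4 - 6)) = -40*(4 + 24 - 15)/(-10) = -(-4)*13 = -40*(-13/10) = 52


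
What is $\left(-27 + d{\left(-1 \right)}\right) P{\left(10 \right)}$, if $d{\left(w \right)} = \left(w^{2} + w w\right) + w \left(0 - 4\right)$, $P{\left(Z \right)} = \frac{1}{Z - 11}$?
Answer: $21$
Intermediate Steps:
$P{\left(Z \right)} = \frac{1}{-11 + Z}$
$d{\left(w \right)} = - 4 w + 2 w^{2}$ ($d{\left(w \right)} = \left(w^{2} + w^{2}\right) + w \left(-4\right) = 2 w^{2} - 4 w = - 4 w + 2 w^{2}$)
$\left(-27 + d{\left(-1 \right)}\right) P{\left(10 \right)} = \frac{-27 + 2 \left(-1\right) \left(-2 - 1\right)}{-11 + 10} = \frac{-27 + 2 \left(-1\right) \left(-3\right)}{-1} = \left(-27 + 6\right) \left(-1\right) = \left(-21\right) \left(-1\right) = 21$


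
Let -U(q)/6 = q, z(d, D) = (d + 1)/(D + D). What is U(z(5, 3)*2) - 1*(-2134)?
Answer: 2122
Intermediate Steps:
z(d, D) = (1 + d)/(2*D) (z(d, D) = (1 + d)/((2*D)) = (1 + d)*(1/(2*D)) = (1 + d)/(2*D))
U(q) = -6*q
U(z(5, 3)*2) - 1*(-2134) = -6*(½)*(1 + 5)/3*2 - 1*(-2134) = -6*(½)*(⅓)*6*2 + 2134 = -6*2 + 2134 = -12 + 2134 = 2122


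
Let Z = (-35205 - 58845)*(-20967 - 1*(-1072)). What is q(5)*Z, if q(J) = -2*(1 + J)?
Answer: -22453497000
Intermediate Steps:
q(J) = -2 - 2*J
Z = 1871124750 (Z = -94050*(-20967 + 1072) = -94050*(-19895) = 1871124750)
q(5)*Z = (-2 - 2*5)*1871124750 = (-2 - 10)*1871124750 = -12*1871124750 = -22453497000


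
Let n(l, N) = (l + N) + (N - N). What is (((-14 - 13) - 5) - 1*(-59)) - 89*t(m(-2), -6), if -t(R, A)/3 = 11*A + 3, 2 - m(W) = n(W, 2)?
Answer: -16794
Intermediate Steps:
n(l, N) = N + l (n(l, N) = (N + l) + 0 = N + l)
m(W) = -W (m(W) = 2 - (2 + W) = 2 + (-2 - W) = -W)
t(R, A) = -9 - 33*A (t(R, A) = -3*(11*A + 3) = -3*(3 + 11*A) = -9 - 33*A)
(((-14 - 13) - 5) - 1*(-59)) - 89*t(m(-2), -6) = (((-14 - 13) - 5) - 1*(-59)) - 89*(-9 - 33*(-6)) = ((-27 - 5) + 59) - 89*(-9 + 198) = (-32 + 59) - 89*189 = 27 - 16821 = -16794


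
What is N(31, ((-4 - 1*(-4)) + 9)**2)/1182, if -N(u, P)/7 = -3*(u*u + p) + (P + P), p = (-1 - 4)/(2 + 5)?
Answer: 3172/197 ≈ 16.102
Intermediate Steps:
p = -5/7 ≈ -0.71429
N(u, P) = -15 - 14*P + 21*u**2 (N(u, P) = -7*(-3*(u*u - 5/7) + (P + P)) = -7*(-3*(u**2 - 5/7) + 2*P) = -7*(-3*(-5/7 + u**2) + 2*P) = -7*((15/7 - 3*u**2) + 2*P) = -7*(15/7 - 3*u**2 + 2*P) = -15 - 14*P + 21*u**2)
N(31, ((-4 - 1*(-4)) + 9)**2)/1182 = (-15 - 14*((-4 - 1*(-4)) + 9)**2 + 21*31**2)/1182 = (-15 - 14*((-4 + 4) + 9)**2 + 21*961)*(1/1182) = (-15 - 14*(0 + 9)**2 + 20181)*(1/1182) = (-15 - 14*9**2 + 20181)*(1/1182) = (-15 - 14*81 + 20181)*(1/1182) = (-15 - 1134 + 20181)*(1/1182) = 19032*(1/1182) = 3172/197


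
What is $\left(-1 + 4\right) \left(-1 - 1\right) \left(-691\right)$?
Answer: $4146$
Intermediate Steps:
$\left(-1 + 4\right) \left(-1 - 1\right) \left(-691\right) = 3 \left(-2\right) \left(-691\right) = \left(-6\right) \left(-691\right) = 4146$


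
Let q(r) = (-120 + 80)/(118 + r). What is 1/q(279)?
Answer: -397/40 ≈ -9.9250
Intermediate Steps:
q(r) = -40/(118 + r)
1/q(279) = 1/(-40/(118 + 279)) = 1/(-40/397) = -397/40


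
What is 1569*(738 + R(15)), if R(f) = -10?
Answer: 1142232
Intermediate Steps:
1569*(738 + R(15)) = 1569*(738 - 10) = 1569*728 = 1142232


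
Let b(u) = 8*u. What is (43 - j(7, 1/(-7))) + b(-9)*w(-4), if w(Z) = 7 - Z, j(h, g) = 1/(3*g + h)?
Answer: -34461/46 ≈ -749.15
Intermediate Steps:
j(h, g) = 1/(h + 3*g)
(43 - j(7, 1/(-7))) + b(-9)*w(-4) = (43 - 1/(7 + 3/(-7))) + (8*(-9))*(7 - 1*(-4)) = (43 - 1/(7 + 3*(-1/7))) - 72*(7 + 4) = (43 - 1/(7 - 3/7)) - 72*11 = (43 - 1/46/7) - 792 = (43 - 1*7/46) - 792 = (43 - 7/46) - 792 = 1971/46 - 792 = -34461/46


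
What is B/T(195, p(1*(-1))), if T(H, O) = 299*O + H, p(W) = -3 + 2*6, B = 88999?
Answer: 88999/2886 ≈ 30.838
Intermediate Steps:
p(W) = 9 (p(W) = -3 + 12 = 9)
T(H, O) = H + 299*O
B/T(195, p(1*(-1))) = 88999/(195 + 299*9) = 88999/(195 + 2691) = 88999/2886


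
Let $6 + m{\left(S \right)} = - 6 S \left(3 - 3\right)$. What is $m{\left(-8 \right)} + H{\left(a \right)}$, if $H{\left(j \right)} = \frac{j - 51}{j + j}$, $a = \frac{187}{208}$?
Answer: $- \frac{745}{22} \approx -33.864$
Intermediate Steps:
$a = \frac{187}{208}$ ($a = 187 \cdot \frac{1}{208} = \frac{187}{208} \approx 0.89904$)
$H{\left(j \right)} = \frac{-51 + j}{2 j}$
$m{\left(S \right)} = -6$ ($m{\left(S \right)} = -6 + - 6 S \left(3 - 3\right) = -6 + - 6 S 0 = -6 + 0 = -6$)
$m{\left(-8 \right)} + H{\left(a \right)} = -6 + \frac{-51 + \frac{187}{208}}{2 \cdot \frac{187}{208}} = -6 + \frac{1}{2} \cdot \frac{208}{187} \left(- \frac{10421}{208}\right) = -6 - \frac{613}{22} = - \frac{745}{22}$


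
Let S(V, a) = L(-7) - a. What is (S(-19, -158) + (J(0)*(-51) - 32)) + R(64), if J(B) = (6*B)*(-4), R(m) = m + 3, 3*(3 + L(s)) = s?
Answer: 563/3 ≈ 187.67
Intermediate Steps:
L(s) = -3 + s/3
R(m) = 3 + m
J(B) = -24*B
S(V, a) = -16/3 - a (S(V, a) = (-3 + (⅓)*(-7)) - a = (-3 - 7/3) - a = -16/3 - a)
(S(-19, -158) + (J(0)*(-51) - 32)) + R(64) = ((-16/3 - 1*(-158)) + (-24*0*(-51) - 32)) + (3 + 64) = ((-16/3 + 158) + (0*(-51) - 32)) + 67 = (458/3 + (0 - 32)) + 67 = (458/3 - 32) + 67 = 362/3 + 67 = 563/3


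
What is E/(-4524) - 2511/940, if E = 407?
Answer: -1467793/531570 ≈ -2.7612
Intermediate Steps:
E/(-4524) - 2511/940 = 407/(-4524) - 2511/940 = 407*(-1/4524) - 2511*1/940 = -407/4524 - 2511/940 = -1467793/531570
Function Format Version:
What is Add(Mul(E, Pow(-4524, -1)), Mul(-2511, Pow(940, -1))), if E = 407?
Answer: Rational(-1467793, 531570) ≈ -2.7612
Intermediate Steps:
Add(Mul(E, Pow(-4524, -1)), Mul(-2511, Pow(940, -1))) = Add(Mul(407, Pow(-4524, -1)), Mul(-2511, Pow(940, -1))) = Add(Mul(407, Rational(-1, 4524)), Mul(-2511, Rational(1, 940))) = Add(Rational(-407, 4524), Rational(-2511, 940)) = Rational(-1467793, 531570)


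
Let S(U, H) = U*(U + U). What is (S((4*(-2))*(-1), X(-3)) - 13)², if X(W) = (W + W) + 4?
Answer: 13225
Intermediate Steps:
X(W) = 4 + 2*W (X(W) = 2*W + 4 = 4 + 2*W)
S(U, H) = 2*U² (S(U, H) = U*(2*U) = 2*U²)
(S((4*(-2))*(-1), X(-3)) - 13)² = (2*((4*(-2))*(-1))² - 13)² = (2*(-8*(-1))² - 13)² = (2*8² - 13)² = (2*64 - 13)² = (128 - 13)² = 115² = 13225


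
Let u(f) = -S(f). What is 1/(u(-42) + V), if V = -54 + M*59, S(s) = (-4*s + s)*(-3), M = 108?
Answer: 1/6696 ≈ 0.00014934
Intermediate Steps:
S(s) = 9*s (S(s) = -3*s*(-3) = 9*s)
u(f) = -9*f
V = 6318 (V = -54 + 108*59 = -54 + 6372 = 6318)
1/(u(-42) + V) = 1/(-9*(-42) + 6318) = 1/(378 + 6318) = 1/6696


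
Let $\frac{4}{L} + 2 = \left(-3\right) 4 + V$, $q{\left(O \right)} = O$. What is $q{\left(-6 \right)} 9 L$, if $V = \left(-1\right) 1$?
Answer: $\frac{72}{5} \approx 14.4$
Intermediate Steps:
$V = -1$
$L = - \frac{4}{15}$ ($L = \frac{4}{-2 - 13} = \frac{4}{-15} = 4 \left(- \frac{1}{15}\right) = - \frac{4}{15} \approx -0.26667$)
$q{\left(-6 \right)} 9 L = \left(-6\right) 9 \left(- \frac{4}{15}\right) = \left(-54\right) \left(- \frac{4}{15}\right) = \frac{72}{5}$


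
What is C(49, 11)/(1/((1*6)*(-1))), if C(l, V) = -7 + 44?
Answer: -222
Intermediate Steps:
C(l, V) = 37
C(49, 11)/(1/((1*6)*(-1))) = 37/(1/((1*6)*(-1))) = 37/(1/(6*(-1))) = 37/(1/(-6)) = 37/(-1/6) = 37*(-6) = -222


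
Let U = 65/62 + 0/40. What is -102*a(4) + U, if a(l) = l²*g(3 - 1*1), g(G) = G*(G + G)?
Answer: -809407/62 ≈ -13055.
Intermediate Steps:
g(G) = 2*G² (g(G) = G*(2*G) = 2*G²)
a(l) = 8*l² (a(l) = l²*(2*(3 - 1*1)²) = l²*(2*(3 - 1)²) = l²*(2*2²) = l²*(2*4) = l²*8 = 8*l²)
U = 65/62 (U = 65*(1/62) + 0*(1/40) = 65/62 + 0 = 65/62 ≈ 1.0484)
-102*a(4) + U = -816*4² + 65/62 = -816*16 + 65/62 = -102*128 + 65/62 = -13056 + 65/62 = -809407/62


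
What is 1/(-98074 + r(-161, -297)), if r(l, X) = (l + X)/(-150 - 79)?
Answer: -1/98072 ≈ -1.0197e-5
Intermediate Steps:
r(l, X) = -X/229 - l/229 (r(l, X) = (X + l)/(-229) = (X + l)*(-1/229) = -X/229 - l/229)
1/(-98074 + r(-161, -297)) = 1/(-98074 + (-1/229*(-297) - 1/229*(-161))) = 1/(-98074 + (297/229 + 161/229)) = 1/(-98074 + 2) = 1/(-98072) = -1/98072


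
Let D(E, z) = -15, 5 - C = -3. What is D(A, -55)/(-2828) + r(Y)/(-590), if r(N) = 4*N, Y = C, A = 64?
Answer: -40823/834260 ≈ -0.048933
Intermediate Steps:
C = 8 (C = 5 - 1*(-3) = 5 + 3 = 8)
Y = 8
D(A, -55)/(-2828) + r(Y)/(-590) = -15/(-2828) + (4*8)/(-590) = -15*(-1/2828) + 32*(-1/590) = 15/2828 - 16/295 = -40823/834260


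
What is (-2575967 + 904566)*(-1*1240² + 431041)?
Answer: 1849503819159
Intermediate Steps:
(-2575967 + 904566)*(-1*1240² + 431041) = -1671401*(-1*1537600 + 431041) = -1671401*(-1537600 + 431041) = -1671401*(-1106559) = 1849503819159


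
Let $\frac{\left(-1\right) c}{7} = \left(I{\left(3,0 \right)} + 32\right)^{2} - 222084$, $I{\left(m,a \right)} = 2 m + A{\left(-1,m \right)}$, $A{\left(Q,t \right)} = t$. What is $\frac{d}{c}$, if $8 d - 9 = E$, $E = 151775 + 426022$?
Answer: $\frac{288903}{6171284} \approx 0.046814$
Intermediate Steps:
$I{\left(m,a \right)} = 3 m$ ($I{\left(m,a \right)} = 2 m + m = 3 m$)
$c = 1542821$ ($c = - 7 \left(\left(3 \cdot 3 + 32\right)^{2} - 222084\right) = - 7 \left(\left(9 + 32\right)^{2} - 222084\right) = - 7 \left(41^{2} - 222084\right) = - 7 \left(1681 - 222084\right) = \left(-7\right) \left(-220403\right) = 1542821$)
$E = 577797$
$d = \frac{288903}{4}$ ($d = \frac{9}{8} + \frac{1}{8} \cdot 577797 = \frac{9}{8} + \frac{577797}{8} = \frac{288903}{4} \approx 72226.0$)
$\frac{d}{c} = \frac{288903}{4 \cdot 1542821} = \frac{288903}{4} \cdot \frac{1}{1542821} = \frac{288903}{6171284}$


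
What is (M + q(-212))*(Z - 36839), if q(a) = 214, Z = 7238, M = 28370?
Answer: -846114984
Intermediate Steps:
(M + q(-212))*(Z - 36839) = (28370 + 214)*(7238 - 36839) = 28584*(-29601) = -846114984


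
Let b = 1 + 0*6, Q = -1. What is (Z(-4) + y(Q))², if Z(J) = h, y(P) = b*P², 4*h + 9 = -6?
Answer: 121/16 ≈ 7.5625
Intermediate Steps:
b = 1 (b = 1 + 0 = 1)
h = -15/4 (h = -9/4 + (¼)*(-6) = -9/4 - 3/2 = -15/4 ≈ -3.7500)
y(P) = P² (y(P) = 1*P² = P²)
Z(J) = -15/4
(Z(-4) + y(Q))² = (-15/4 + (-1)²)² = (-15/4 + 1)² = (-11/4)² = 121/16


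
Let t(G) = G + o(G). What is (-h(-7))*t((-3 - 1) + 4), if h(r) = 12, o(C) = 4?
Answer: -48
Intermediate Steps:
t(G) = 4 + G (t(G) = G + 4 = 4 + G)
(-h(-7))*t((-3 - 1) + 4) = (-1*12)*(4 + ((-3 - 1) + 4)) = -12*(4 + (-4 + 4)) = -12*(4 + 0) = -12*4 = -48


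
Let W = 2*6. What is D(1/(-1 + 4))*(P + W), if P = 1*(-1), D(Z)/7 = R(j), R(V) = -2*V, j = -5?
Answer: 770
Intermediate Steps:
D(Z) = 70 (D(Z) = 7*(-2*(-5)) = 7*10 = 70)
P = -1
W = 12
D(1/(-1 + 4))*(P + W) = 70*(-1 + 12) = 70*11 = 770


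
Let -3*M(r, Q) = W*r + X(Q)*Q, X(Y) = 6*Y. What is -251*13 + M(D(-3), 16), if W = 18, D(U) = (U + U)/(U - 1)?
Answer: -3784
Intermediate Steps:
D(U) = 2*U/(-1 + U) (D(U) = (2*U)/(-1 + U) = 2*U/(-1 + U))
M(r, Q) = -6*r - 2*Q**2 (M(r, Q) = -(18*r + (6*Q)*Q)/3 = -(18*r + 6*Q**2)/3 = -(6*Q**2 + 18*r)/3 = -6*r - 2*Q**2)
-251*13 + M(D(-3), 16) = -251*13 + (-12*(-3)/(-1 - 3) - 2*16**2) = -3263 + (-12*(-3)/(-4) - 2*256) = -3263 + (-12*(-3)*(-1)/4 - 512) = -3263 + (-6*3/2 - 512) = -3263 + (-9 - 512) = -3263 - 521 = -3784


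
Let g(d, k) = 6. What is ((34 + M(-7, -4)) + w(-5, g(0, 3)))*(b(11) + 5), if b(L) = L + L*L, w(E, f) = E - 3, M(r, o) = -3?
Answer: 3151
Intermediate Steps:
w(E, f) = -3 + E
b(L) = L + L²
((34 + M(-7, -4)) + w(-5, g(0, 3)))*(b(11) + 5) = ((34 - 3) + (-3 - 5))*(11*(1 + 11) + 5) = (31 - 8)*(11*12 + 5) = 23*(132 + 5) = 23*137 = 3151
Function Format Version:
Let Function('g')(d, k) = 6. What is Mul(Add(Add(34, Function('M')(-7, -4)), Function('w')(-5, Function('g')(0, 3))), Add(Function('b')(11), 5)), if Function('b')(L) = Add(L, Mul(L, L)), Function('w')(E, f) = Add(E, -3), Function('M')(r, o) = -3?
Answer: 3151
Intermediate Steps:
Function('w')(E, f) = Add(-3, E)
Function('b')(L) = Add(L, Pow(L, 2))
Mul(Add(Add(34, Function('M')(-7, -4)), Function('w')(-5, Function('g')(0, 3))), Add(Function('b')(11), 5)) = Mul(Add(Add(34, -3), Add(-3, -5)), Add(Mul(11, Add(1, 11)), 5)) = Mul(Add(31, -8), Add(Mul(11, 12), 5)) = Mul(23, Add(132, 5)) = Mul(23, 137) = 3151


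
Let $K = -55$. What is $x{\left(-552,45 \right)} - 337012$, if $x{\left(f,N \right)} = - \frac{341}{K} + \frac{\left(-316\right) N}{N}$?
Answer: $- \frac{1686609}{5} \approx -3.3732 \cdot 10^{5}$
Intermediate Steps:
$x{\left(f,N \right)} = - \frac{1549}{5}$ ($x{\left(f,N \right)} = - \frac{341}{-55} + \frac{\left(-316\right) N}{N} = \left(-341\right) \left(- \frac{1}{55}\right) - 316 = \frac{31}{5} - 316 = - \frac{1549}{5}$)
$x{\left(-552,45 \right)} - 337012 = - \frac{1549}{5} - 337012 = - \frac{1686609}{5}$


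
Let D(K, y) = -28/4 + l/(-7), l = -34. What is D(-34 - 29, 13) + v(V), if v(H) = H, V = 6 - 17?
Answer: -92/7 ≈ -13.143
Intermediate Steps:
V = -11
D(K, y) = -15/7 (D(K, y) = -28/4 - 34/(-7) = -28*¼ - 34*(-⅐) = -7 + 34/7 = -15/7)
D(-34 - 29, 13) + v(V) = -15/7 - 11 = -92/7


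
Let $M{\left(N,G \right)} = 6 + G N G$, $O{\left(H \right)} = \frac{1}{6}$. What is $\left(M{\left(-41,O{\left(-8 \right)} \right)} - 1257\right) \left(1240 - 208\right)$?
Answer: $- \frac{3876622}{3} \approx -1.2922 \cdot 10^{6}$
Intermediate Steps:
$O{\left(H \right)} = \frac{1}{6}$
$M{\left(N,G \right)} = 6 + N G^{2}$ ($M{\left(N,G \right)} = 6 + G G N = 6 + N G^{2}$)
$\left(M{\left(-41,O{\left(-8 \right)} \right)} - 1257\right) \left(1240 - 208\right) = \left(\left(6 - \frac{41}{36}\right) - 1257\right) \left(1240 - 208\right) = \left(\left(6 - \frac{41}{36}\right) - 1257\right) 1032 = \left(\frac{175}{36} - 1257\right) 1032 = \left(- \frac{45077}{36}\right) 1032 = - \frac{3876622}{3}$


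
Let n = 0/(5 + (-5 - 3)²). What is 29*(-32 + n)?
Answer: -928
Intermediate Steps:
n = 0 (n = 0/(5 + (-8)²) = 0/(5 + 64) = 0/69 = (1/69)*0 = 0)
29*(-32 + n) = 29*(-32 + 0) = 29*(-32) = -928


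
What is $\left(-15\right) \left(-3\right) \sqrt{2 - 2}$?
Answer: $0$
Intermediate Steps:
$\left(-15\right) \left(-3\right) \sqrt{2 - 2} = 45 \sqrt{0} = 45 \cdot 0 = 0$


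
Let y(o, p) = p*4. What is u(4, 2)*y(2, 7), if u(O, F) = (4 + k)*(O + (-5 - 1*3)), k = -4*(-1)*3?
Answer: -1792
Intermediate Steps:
k = 12 (k = 4*3 = 12)
u(O, F) = -128 + 16*O (u(O, F) = (4 + 12)*(O + (-5 - 1*3)) = 16*(O + (-5 - 3)) = 16*(O - 8) = 16*(-8 + O) = -128 + 16*O)
y(o, p) = 4*p
u(4, 2)*y(2, 7) = (-128 + 16*4)*(4*7) = (-128 + 64)*28 = -64*28 = -1792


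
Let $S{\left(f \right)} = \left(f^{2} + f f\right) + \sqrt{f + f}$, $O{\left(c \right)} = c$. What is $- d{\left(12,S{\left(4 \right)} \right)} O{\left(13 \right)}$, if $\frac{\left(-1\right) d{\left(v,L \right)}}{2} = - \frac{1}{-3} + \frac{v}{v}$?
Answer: $\frac{104}{3} \approx 34.667$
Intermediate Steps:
$S{\left(f \right)} = 2 f^{2} + \sqrt{2} \sqrt{f}$ ($S{\left(f \right)} = \left(f^{2} + f^{2}\right) + \sqrt{2 f} = 2 f^{2} + \sqrt{2} \sqrt{f}$)
$d{\left(v,L \right)} = - \frac{8}{3}$ ($d{\left(v,L \right)} = - 2 \left(- \frac{1}{-3} + \frac{v}{v}\right) = - 2 \left(\left(-1\right) \left(- \frac{1}{3}\right) + 1\right) = - 2 \left(\frac{1}{3} + 1\right) = \left(-2\right) \frac{4}{3} = - \frac{8}{3}$)
$- d{\left(12,S{\left(4 \right)} \right)} O{\left(13 \right)} = - \frac{\left(-8\right) 13}{3} = \left(-1\right) \left(- \frac{104}{3}\right) = \frac{104}{3}$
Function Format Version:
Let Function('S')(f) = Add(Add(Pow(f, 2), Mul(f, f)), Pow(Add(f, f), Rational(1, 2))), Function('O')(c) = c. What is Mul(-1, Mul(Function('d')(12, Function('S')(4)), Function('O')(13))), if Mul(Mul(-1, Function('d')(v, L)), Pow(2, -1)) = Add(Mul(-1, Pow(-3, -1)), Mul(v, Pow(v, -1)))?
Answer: Rational(104, 3) ≈ 34.667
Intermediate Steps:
Function('S')(f) = Add(Mul(2, Pow(f, 2)), Mul(Pow(2, Rational(1, 2)), Pow(f, Rational(1, 2)))) (Function('S')(f) = Add(Add(Pow(f, 2), Pow(f, 2)), Pow(Mul(2, f), Rational(1, 2))) = Add(Mul(2, Pow(f, 2)), Mul(Pow(2, Rational(1, 2)), Pow(f, Rational(1, 2)))))
Function('d')(v, L) = Rational(-8, 3) (Function('d')(v, L) = Mul(-2, Add(Mul(-1, Pow(-3, -1)), Mul(v, Pow(v, -1)))) = Mul(-2, Add(Mul(-1, Rational(-1, 3)), 1)) = Mul(-2, Add(Rational(1, 3), 1)) = Mul(-2, Rational(4, 3)) = Rational(-8, 3))
Mul(-1, Mul(Function('d')(12, Function('S')(4)), Function('O')(13))) = Mul(-1, Mul(Rational(-8, 3), 13)) = Mul(-1, Rational(-104, 3)) = Rational(104, 3)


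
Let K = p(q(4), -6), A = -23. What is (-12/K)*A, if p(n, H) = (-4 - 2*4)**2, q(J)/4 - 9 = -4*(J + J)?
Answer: 23/12 ≈ 1.9167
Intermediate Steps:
q(J) = 36 - 32*J (q(J) = 36 + 4*(-4*(J + J)) = 36 + 4*(-8*J) = 36 - 32*J)
p(n, H) = 144 (p(n, H) = (-4 - 8)**2 = (-12)**2 = 144)
K = 144
(-12/K)*A = -12/144*(-23) = -12*1/144*(-23) = -1/12*(-23) = 23/12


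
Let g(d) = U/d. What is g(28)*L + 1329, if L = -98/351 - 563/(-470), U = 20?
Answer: 307094735/230958 ≈ 1329.7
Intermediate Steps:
L = 151553/164970 (L = -98*1/351 - 563*(-1/470) = -98/351 + 563/470 = 151553/164970 ≈ 0.91867)
g(d) = 20/d
g(28)*L + 1329 = (20/28)*(151553/164970) + 1329 = (20*(1/28))*(151553/164970) + 1329 = (5/7)*(151553/164970) + 1329 = 151553/230958 + 1329 = 307094735/230958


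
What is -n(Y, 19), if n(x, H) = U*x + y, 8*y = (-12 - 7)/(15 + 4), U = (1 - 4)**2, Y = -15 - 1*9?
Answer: 1729/8 ≈ 216.13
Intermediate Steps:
Y = -24 (Y = -15 - 9 = -24)
U = 9 (U = (-3)**2 = 9)
y = -1/8 (y = ((-12 - 7)/(15 + 4))/8 = (-19/19)/8 = (-19*1/19)/8 = (1/8)*(-1) = -1/8 ≈ -0.12500)
n(x, H) = -1/8 + 9*x (n(x, H) = 9*x - 1/8 = -1/8 + 9*x)
-n(Y, 19) = -(-1/8 + 9*(-24)) = -(-1/8 - 216) = -1*(-1729/8) = 1729/8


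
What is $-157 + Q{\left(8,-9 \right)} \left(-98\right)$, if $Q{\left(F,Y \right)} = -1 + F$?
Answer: $-843$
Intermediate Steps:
$-157 + Q{\left(8,-9 \right)} \left(-98\right) = -157 + \left(-1 + 8\right) \left(-98\right) = -157 + 7 \left(-98\right) = -157 - 686 = -843$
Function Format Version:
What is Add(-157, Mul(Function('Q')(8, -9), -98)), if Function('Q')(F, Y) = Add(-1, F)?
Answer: -843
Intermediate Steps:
Add(-157, Mul(Function('Q')(8, -9), -98)) = Add(-157, Mul(Add(-1, 8), -98)) = Add(-157, Mul(7, -98)) = Add(-157, -686) = -843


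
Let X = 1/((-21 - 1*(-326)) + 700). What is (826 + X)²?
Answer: 689117477161/1010025 ≈ 6.8228e+5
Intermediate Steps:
X = 1/1005 (X = 1/((-21 + 326) + 700) = 1/(305 + 700) = 1/1005 ≈ 0.00099503)
(826 + X)² = (826 + 1/1005)² = (830131/1005)² = 689117477161/1010025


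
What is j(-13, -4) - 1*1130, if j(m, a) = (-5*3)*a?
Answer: -1070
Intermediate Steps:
j(m, a) = -15*a
j(-13, -4) - 1*1130 = -15*(-4) - 1*1130 = 60 - 1130 = -1070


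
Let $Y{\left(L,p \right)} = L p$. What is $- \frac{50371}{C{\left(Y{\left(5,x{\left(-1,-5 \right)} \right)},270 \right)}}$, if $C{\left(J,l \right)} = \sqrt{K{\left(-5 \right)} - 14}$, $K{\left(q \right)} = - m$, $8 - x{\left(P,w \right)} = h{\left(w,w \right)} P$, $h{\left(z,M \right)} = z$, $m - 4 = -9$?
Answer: $\frac{50371 i}{3} \approx 16790.0 i$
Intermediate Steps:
$m = -5$ ($m = 4 - 9 = -5$)
$x{\left(P,w \right)} = 8 - P w$ ($x{\left(P,w \right)} = 8 - w P = 8 - P w$)
$K{\left(q \right)} = 5$ ($K{\left(q \right)} = \left(-1\right) \left(-5\right) = 5$)
$C{\left(J,l \right)} = 3 i$ ($C{\left(J,l \right)} = \sqrt{5 - 14} = \sqrt{-9} = 3 i$)
$- \frac{50371}{C{\left(Y{\left(5,x{\left(-1,-5 \right)} \right)},270 \right)}} = - \frac{50371}{3 i} = - 50371 \left(- \frac{i}{3}\right) = \frac{50371 i}{3}$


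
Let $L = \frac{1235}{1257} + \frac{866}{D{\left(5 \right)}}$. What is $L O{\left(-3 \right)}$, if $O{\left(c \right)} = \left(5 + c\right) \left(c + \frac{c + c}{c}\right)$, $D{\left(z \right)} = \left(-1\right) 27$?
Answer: $\frac{703478}{11313} \approx 62.183$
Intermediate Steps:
$D{\left(z \right)} = -27$
$L = - \frac{351739}{11313}$ ($L = \frac{1235}{1257} + \frac{866}{-27} = 1235 \cdot \frac{1}{1257} + 866 \left(- \frac{1}{27}\right) = \frac{1235}{1257} - \frac{866}{27} = - \frac{351739}{11313} \approx -31.092$)
$O{\left(c \right)} = \left(2 + c\right) \left(5 + c\right)$ ($O{\left(c \right)} = \left(5 + c\right) \left(c + \frac{2 c}{c}\right) = \left(5 + c\right) \left(c + 2\right) = \left(5 + c\right) \left(2 + c\right) = \left(2 + c\right) \left(5 + c\right)$)
$L O{\left(-3 \right)} = - \frac{351739 \left(10 + \left(-3\right)^{2} + 7 \left(-3\right)\right)}{11313} = - \frac{351739 \left(10 + 9 - 21\right)}{11313} = \left(- \frac{351739}{11313}\right) \left(-2\right) = \frac{703478}{11313}$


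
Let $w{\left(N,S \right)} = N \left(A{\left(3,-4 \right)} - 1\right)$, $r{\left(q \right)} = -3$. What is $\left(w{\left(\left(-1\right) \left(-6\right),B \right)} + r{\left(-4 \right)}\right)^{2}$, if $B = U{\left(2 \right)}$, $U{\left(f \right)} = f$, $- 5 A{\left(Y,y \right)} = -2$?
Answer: $\frac{1089}{25} \approx 43.56$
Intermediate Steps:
$A{\left(Y,y \right)} = \frac{2}{5}$ ($A{\left(Y,y \right)} = \left(- \frac{1}{5}\right) \left(-2\right) = \frac{2}{5}$)
$B = 2$
$w{\left(N,S \right)} = - \frac{3 N}{5}$ ($w{\left(N,S \right)} = N \left(\frac{2}{5} - 1\right) = N \left(- \frac{3}{5}\right) = - \frac{3 N}{5}$)
$\left(w{\left(\left(-1\right) \left(-6\right),B \right)} + r{\left(-4 \right)}\right)^{2} = \left(- \frac{3 \left(\left(-1\right) \left(-6\right)\right)}{5} - 3\right)^{2} = \left(\left(- \frac{3}{5}\right) 6 - 3\right)^{2} = \left(- \frac{18}{5} - 3\right)^{2} = \left(- \frac{33}{5}\right)^{2} = \frac{1089}{25}$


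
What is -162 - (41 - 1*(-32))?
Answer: -235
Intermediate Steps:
-162 - (41 - 1*(-32)) = -162 - (41 + 32) = -162 - 73 = -235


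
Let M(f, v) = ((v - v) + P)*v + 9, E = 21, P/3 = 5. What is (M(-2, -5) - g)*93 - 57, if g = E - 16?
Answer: -6660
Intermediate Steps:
P = 15 (P = 3*5 = 15)
g = 5 (g = 21 - 16 = 5)
M(f, v) = 9 + 15*v (M(f, v) = ((v - v) + 15)*v + 9 = (0 + 15)*v + 9 = 15*v + 9 = 9 + 15*v)
(M(-2, -5) - g)*93 - 57 = ((9 + 15*(-5)) - 1*5)*93 - 57 = ((9 - 75) - 5)*93 - 57 = (-66 - 5)*93 - 57 = -71*93 - 57 = -6603 - 57 = -6660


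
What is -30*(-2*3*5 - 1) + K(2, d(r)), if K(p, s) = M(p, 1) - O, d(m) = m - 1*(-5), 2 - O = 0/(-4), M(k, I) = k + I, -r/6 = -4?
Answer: 931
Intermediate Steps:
r = 24 (r = -6*(-4) = 24)
M(k, I) = I + k
O = 2 (O = 2 - 0/(-4) = 2 - 0*(-1)/4 = 2 - 1*0 = 2 + 0 = 2)
d(m) = 5 + m (d(m) = m + 5 = 5 + m)
K(p, s) = -1 + p (K(p, s) = (1 + p) - 1*2 = (1 + p) - 2 = -1 + p)
-30*(-2*3*5 - 1) + K(2, d(r)) = -30*(-2*3*5 - 1) + (-1 + 2) = -30*(-6*5 - 1) + 1 = -30*(-30 - 1) + 1 = -30*(-31) + 1 = 930 + 1 = 931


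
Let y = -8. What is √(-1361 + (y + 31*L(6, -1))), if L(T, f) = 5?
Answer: I*√1214 ≈ 34.843*I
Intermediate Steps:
√(-1361 + (y + 31*L(6, -1))) = √(-1361 + (-8 + 31*5)) = √(-1361 + (-8 + 155)) = √(-1361 + 147) = √(-1214) = I*√1214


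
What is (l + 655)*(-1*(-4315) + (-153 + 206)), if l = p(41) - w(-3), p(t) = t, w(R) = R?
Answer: 3053232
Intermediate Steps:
l = 44 (l = 41 - 1*(-3) = 41 + 3 = 44)
(l + 655)*(-1*(-4315) + (-153 + 206)) = (44 + 655)*(-1*(-4315) + (-153 + 206)) = 699*(4315 + 53) = 699*4368 = 3053232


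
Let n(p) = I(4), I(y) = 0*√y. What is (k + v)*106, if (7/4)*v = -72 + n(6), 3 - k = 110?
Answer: -109922/7 ≈ -15703.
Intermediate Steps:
k = -107 (k = 3 - 1*110 = 3 - 110 = -107)
I(y) = 0
n(p) = 0
v = -288/7 (v = 4*(-72 + 0)/7 = (4/7)*(-72) = -288/7 ≈ -41.143)
(k + v)*106 = (-107 - 288/7)*106 = -1037/7*106 = -109922/7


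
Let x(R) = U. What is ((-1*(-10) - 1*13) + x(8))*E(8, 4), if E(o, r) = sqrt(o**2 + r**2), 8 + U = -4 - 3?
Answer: -72*sqrt(5) ≈ -161.00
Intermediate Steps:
U = -15 (U = -8 + (-4 - 3) = -8 - 7 = -15)
x(R) = -15
((-1*(-10) - 1*13) + x(8))*E(8, 4) = ((-1*(-10) - 1*13) - 15)*sqrt(8**2 + 4**2) = ((10 - 13) - 15)*sqrt(64 + 16) = (-3 - 15)*sqrt(80) = -72*sqrt(5)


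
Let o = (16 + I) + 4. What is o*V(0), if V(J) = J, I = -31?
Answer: 0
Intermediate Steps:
o = -11 (o = (16 - 31) + 4 = -15 + 4 = -11)
o*V(0) = -11*0 = 0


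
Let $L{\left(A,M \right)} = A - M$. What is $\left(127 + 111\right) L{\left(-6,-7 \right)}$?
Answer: $238$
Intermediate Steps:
$\left(127 + 111\right) L{\left(-6,-7 \right)} = \left(127 + 111\right) \left(-6 - -7\right) = 238 \left(-6 + 7\right) = 238 \cdot 1 = 238$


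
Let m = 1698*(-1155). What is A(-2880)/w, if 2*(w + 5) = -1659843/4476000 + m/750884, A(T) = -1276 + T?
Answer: 2328022732384000/3636183652601 ≈ 640.24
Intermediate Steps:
m = -1961190
w = -3636183652601/560159464000 (w = -5 + (-1659843/4476000 - 1961190/750884)/2 = -5 + (-1659843*1/4476000 - 1961190*1/750884)/2 = -5 + (-553281/1492000 - 980595/375442)/2 = -5 + (½)*(-835386332601/280079732000) = -5 - 835386332601/560159464000 = -3636183652601/560159464000 ≈ -6.4913)
A(-2880)/w = (-1276 - 2880)/(-3636183652601/560159464000) = -4156*(-560159464000/3636183652601) = 2328022732384000/3636183652601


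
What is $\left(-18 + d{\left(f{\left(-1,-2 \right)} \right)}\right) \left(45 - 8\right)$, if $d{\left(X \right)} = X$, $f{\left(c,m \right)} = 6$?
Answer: $-444$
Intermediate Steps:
$\left(-18 + d{\left(f{\left(-1,-2 \right)} \right)}\right) \left(45 - 8\right) = \left(-18 + 6\right) \left(45 - 8\right) = \left(-12\right) 37 = -444$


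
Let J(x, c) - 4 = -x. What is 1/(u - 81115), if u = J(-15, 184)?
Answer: -1/81096 ≈ -1.2331e-5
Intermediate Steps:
J(x, c) = 4 - x
u = 19 (u = 4 - 1*(-15) = 4 + 15 = 19)
1/(u - 81115) = 1/(19 - 81115) = 1/(-81096) = -1/81096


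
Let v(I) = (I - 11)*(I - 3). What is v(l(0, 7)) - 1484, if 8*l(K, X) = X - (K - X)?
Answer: -23559/16 ≈ -1472.4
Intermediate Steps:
l(K, X) = -K/8 + X/4 (l(K, X) = (X - (K - X))/8 = (X + (X - K))/8 = (-K + 2*X)/8 = -K/8 + X/4)
v(I) = (-11 + I)*(-3 + I)
v(l(0, 7)) - 1484 = (33 + (-⅛*0 + (¼)*7)² - 14*(-⅛*0 + (¼)*7)) - 1484 = (33 + (0 + 7/4)² - 14*(0 + 7/4)) - 1484 = (33 + (7/4)² - 14*7/4) - 1484 = (33 + 49/16 - 49/2) - 1484 = 185/16 - 1484 = -23559/16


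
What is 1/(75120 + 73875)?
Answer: 1/148995 ≈ 6.7116e-6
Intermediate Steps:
1/(75120 + 73875) = 1/148995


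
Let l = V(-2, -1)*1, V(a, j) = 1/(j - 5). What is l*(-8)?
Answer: 4/3 ≈ 1.3333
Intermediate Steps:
V(a, j) = 1/(-5 + j)
l = -⅙ (l = 1/(-5 - 1) = 1/(-6) = -⅙*1 = -⅙ ≈ -0.16667)
l*(-8) = -⅙*(-8) = 4/3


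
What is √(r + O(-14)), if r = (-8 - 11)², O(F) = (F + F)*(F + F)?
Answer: √1145 ≈ 33.838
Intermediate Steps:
O(F) = 4*F² (O(F) = (2*F)*(2*F) = 4*F²)
r = 361 (r = (-19)² = 361)
√(r + O(-14)) = √(361 + 4*(-14)²) = √(361 + 4*196) = √(361 + 784) = √1145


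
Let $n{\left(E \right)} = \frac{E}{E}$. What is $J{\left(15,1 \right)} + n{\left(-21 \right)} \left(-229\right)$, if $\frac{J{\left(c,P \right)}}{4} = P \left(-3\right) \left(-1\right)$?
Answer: $-217$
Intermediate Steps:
$J{\left(c,P \right)} = 12 P$ ($J{\left(c,P \right)} = 4 P \left(-3\right) \left(-1\right) = 4 - 3 P \left(-1\right) = 4 \cdot 3 P = 12 P$)
$n{\left(E \right)} = 1$
$J{\left(15,1 \right)} + n{\left(-21 \right)} \left(-229\right) = 12 \cdot 1 + 1 \left(-229\right) = 12 - 229 = -217$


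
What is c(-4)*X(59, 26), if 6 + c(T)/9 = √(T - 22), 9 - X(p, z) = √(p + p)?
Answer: -9*(6 - I*√26)*(9 - √118) ≈ 100.59 - 85.485*I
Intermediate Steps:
X(p, z) = 9 - √2*√p (X(p, z) = 9 - √(p + p) = 9 - √(2*p) = 9 - √2*√p)
c(T) = -54 + 9*√(-22 + T) (c(T) = -54 + 9*√(T - 22) = -54 + 9*√(-22 + T))
c(-4)*X(59, 26) = (-54 + 9*√(-22 - 4))*(9 - √2*√59) = (-54 + 9*√(-26))*(9 - √118) = (-54 + 9*(I*√26))*(9 - √118) = (-54 + 9*I*√26)*(9 - √118)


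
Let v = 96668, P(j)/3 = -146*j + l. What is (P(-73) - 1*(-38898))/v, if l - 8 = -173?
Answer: 70377/96668 ≈ 0.72803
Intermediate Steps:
l = -165 (l = 8 - 173 = -165)
P(j) = -495 - 438*j (P(j) = 3*(-146*j - 165) = 3*(-165 - 146*j) = -495 - 438*j)
(P(-73) - 1*(-38898))/v = ((-495 - 438*(-73)) - 1*(-38898))/96668 = ((-495 + 31974) + 38898)*(1/96668) = (31479 + 38898)*(1/96668) = 70377*(1/96668) = 70377/96668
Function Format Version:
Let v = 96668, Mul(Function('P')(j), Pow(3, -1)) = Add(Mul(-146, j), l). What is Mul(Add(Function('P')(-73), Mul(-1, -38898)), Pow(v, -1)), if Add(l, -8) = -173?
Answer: Rational(70377, 96668) ≈ 0.72803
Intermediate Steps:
l = -165 (l = Add(8, -173) = -165)
Function('P')(j) = Add(-495, Mul(-438, j)) (Function('P')(j) = Mul(3, Add(Mul(-146, j), -165)) = Mul(3, Add(-165, Mul(-146, j))) = Add(-495, Mul(-438, j)))
Mul(Add(Function('P')(-73), Mul(-1, -38898)), Pow(v, -1)) = Mul(Add(Add(-495, Mul(-438, -73)), Mul(-1, -38898)), Pow(96668, -1)) = Mul(Add(Add(-495, 31974), 38898), Rational(1, 96668)) = Mul(Add(31479, 38898), Rational(1, 96668)) = Mul(70377, Rational(1, 96668)) = Rational(70377, 96668)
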